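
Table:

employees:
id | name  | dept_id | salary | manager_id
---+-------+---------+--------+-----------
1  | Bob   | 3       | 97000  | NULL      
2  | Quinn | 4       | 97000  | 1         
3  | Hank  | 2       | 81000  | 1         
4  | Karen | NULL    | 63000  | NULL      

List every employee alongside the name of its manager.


This is a self-join: employees is joined to a second copy of itself, matching each row's manager_id to another row's id. Use LEFT JOIN so rows with manager_id=NULL are kept.
  - employee 1 (Bob): manager_id=NULL -> NULL
  - employee 2 (Quinn): manager_id=1 -> Bob
  - employee 3 (Hank): manager_id=1 -> Bob
  - employee 4 (Karen): manager_id=NULL -> NULL

SQL:
SELECT a.name AS item, b.name AS manager
FROM employees a
LEFT JOIN employees b ON a.manager_id = b.id

Result:
item  | manager
------+--------
Bob   | NULL   
Quinn | Bob    
Hank  | Bob    
Karen | NULL   


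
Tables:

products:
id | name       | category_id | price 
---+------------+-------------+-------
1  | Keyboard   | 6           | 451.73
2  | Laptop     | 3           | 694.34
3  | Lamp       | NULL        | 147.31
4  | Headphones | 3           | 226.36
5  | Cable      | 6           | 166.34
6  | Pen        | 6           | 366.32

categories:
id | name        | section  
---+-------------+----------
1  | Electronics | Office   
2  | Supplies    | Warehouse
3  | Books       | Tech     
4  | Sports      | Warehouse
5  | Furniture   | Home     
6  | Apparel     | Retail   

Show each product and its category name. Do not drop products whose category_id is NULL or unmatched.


LEFT JOIN keeps every row from products (the left table); where category_id has no match in categories, the category columns become NULL. Walk through each product:
  - product 1 (Keyboard): category_id=6 -> matches Apparel
  - product 2 (Laptop): category_id=3 -> matches Books
  - product 3 (Lamp): category_id=NULL, no match -> kept with NULL
  - product 4 (Headphones): category_id=3 -> matches Books
  - product 5 (Cable): category_id=6 -> matches Apparel
  - product 6 (Pen): category_id=6 -> matches Apparel
All 6 rows appear; 1 has NULL category.

SQL:
SELECT a.name, b.name AS category
FROM products a
LEFT JOIN categories b ON a.category_id = b.id

Result:
name       | category
-----------+---------
Keyboard   | Apparel 
Laptop     | Books   
Lamp       | NULL    
Headphones | Books   
Cable      | Apparel 
Pen        | Apparel 


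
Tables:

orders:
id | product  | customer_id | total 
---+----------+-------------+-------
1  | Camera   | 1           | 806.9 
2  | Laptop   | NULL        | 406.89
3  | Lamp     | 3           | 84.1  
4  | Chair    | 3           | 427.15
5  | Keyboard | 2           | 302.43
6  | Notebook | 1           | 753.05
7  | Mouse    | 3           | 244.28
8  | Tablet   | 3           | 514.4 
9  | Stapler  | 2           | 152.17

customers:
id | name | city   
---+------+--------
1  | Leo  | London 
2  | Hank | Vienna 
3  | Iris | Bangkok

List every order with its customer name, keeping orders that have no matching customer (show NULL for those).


LEFT JOIN keeps every row from orders (the left table); where customer_id has no match in customers, the customer columns become NULL. Walk through each order:
  - order 1 (Camera): customer_id=1 -> matches Leo
  - order 2 (Laptop): customer_id=NULL, no match -> kept with NULL
  - order 3 (Lamp): customer_id=3 -> matches Iris
  - order 4 (Chair): customer_id=3 -> matches Iris
  - order 5 (Keyboard): customer_id=2 -> matches Hank
  - order 6 (Notebook): customer_id=1 -> matches Leo
  - order 7 (Mouse): customer_id=3 -> matches Iris
  - order 8 (Tablet): customer_id=3 -> matches Iris
  - order 9 (Stapler): customer_id=2 -> matches Hank
All 9 rows appear; 1 has NULL customer.

SQL:
SELECT a.product, b.name AS customer
FROM orders a
LEFT JOIN customers b ON a.customer_id = b.id

Result:
product  | customer
---------+---------
Camera   | Leo     
Laptop   | NULL    
Lamp     | Iris    
Chair    | Iris    
Keyboard | Hank    
Notebook | Leo     
Mouse    | Iris    
Tablet   | Iris    
Stapler  | Hank    


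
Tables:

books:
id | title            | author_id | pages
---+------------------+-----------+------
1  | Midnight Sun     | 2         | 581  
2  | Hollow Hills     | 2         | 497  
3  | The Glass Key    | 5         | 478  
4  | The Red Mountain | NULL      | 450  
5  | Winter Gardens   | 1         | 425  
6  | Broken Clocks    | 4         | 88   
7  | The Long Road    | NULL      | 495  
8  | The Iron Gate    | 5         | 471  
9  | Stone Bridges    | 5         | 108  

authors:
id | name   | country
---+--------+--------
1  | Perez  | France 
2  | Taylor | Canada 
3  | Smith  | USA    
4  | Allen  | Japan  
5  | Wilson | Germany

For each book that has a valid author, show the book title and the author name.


INNER JOIN keeps only books rows whose author_id matches an id in authors. Walk through each book:
  - book 1 (Midnight Sun): author_id=2 -> matches Taylor
  - book 2 (Hollow Hills): author_id=2 -> matches Taylor
  - book 3 (The Glass Key): author_id=5 -> matches Wilson
  - book 4 (The Red Mountain): author_id=NULL, no match -> dropped
  - book 5 (Winter Gardens): author_id=1 -> matches Perez
  - book 6 (Broken Clocks): author_id=4 -> matches Allen
  - book 7 (The Long Road): author_id=NULL, no match -> dropped
  - book 8 (The Iron Gate): author_id=5 -> matches Wilson
  - book 9 (Stone Bridges): author_id=5 -> matches Wilson
So 2 of 9 rows are dropped.

SQL:
SELECT a.title, b.name AS author
FROM books a
INNER JOIN authors b ON a.author_id = b.id

Result:
title          | author
---------------+-------
Midnight Sun   | Taylor
Hollow Hills   | Taylor
The Glass Key  | Wilson
Winter Gardens | Perez 
Broken Clocks  | Allen 
The Iron Gate  | Wilson
Stone Bridges  | Wilson


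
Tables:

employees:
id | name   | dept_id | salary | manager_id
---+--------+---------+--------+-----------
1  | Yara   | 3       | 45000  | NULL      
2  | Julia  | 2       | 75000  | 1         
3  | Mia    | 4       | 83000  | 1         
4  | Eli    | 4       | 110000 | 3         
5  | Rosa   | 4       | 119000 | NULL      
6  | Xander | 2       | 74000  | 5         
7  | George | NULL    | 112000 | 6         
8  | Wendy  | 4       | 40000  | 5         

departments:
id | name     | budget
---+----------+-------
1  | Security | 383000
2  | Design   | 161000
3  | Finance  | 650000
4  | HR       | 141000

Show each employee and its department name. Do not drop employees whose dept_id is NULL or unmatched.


LEFT JOIN keeps every row from employees (the left table); where dept_id has no match in departments, the department columns become NULL. Walk through each employee:
  - employee 1 (Yara): dept_id=3 -> matches Finance
  - employee 2 (Julia): dept_id=2 -> matches Design
  - employee 3 (Mia): dept_id=4 -> matches HR
  - employee 4 (Eli): dept_id=4 -> matches HR
  - employee 5 (Rosa): dept_id=4 -> matches HR
  - employee 6 (Xander): dept_id=2 -> matches Design
  - employee 7 (George): dept_id=NULL, no match -> kept with NULL
  - employee 8 (Wendy): dept_id=4 -> matches HR
All 8 rows appear; 1 has NULL department.

SQL:
SELECT a.name, b.name AS department
FROM employees a
LEFT JOIN departments b ON a.dept_id = b.id

Result:
name   | department
-------+-----------
Yara   | Finance   
Julia  | Design    
Mia    | HR        
Eli    | HR        
Rosa   | HR        
Xander | Design    
George | NULL      
Wendy  | HR        


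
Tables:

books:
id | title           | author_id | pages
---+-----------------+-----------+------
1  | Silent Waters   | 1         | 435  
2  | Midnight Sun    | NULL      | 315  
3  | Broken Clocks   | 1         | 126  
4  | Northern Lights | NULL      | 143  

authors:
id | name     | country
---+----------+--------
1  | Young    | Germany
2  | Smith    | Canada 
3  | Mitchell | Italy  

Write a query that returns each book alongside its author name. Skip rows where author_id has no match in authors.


INNER JOIN keeps only books rows whose author_id matches an id in authors. Walk through each book:
  - book 1 (Silent Waters): author_id=1 -> matches Young
  - book 2 (Midnight Sun): author_id=NULL, no match -> dropped
  - book 3 (Broken Clocks): author_id=1 -> matches Young
  - book 4 (Northern Lights): author_id=NULL, no match -> dropped
So 2 of 4 rows are dropped.

SQL:
SELECT a.title, b.name AS author
FROM books a
INNER JOIN authors b ON a.author_id = b.id

Result:
title         | author
--------------+-------
Silent Waters | Young 
Broken Clocks | Young 


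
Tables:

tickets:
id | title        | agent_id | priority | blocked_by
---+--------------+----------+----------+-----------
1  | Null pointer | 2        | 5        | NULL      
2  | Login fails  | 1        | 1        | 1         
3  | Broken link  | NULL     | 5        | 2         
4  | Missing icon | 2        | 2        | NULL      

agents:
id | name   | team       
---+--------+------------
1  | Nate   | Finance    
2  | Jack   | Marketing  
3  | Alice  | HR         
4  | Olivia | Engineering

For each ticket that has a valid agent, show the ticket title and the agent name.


INNER JOIN keeps only tickets rows whose agent_id matches an id in agents. Walk through each ticket:
  - ticket 1 (Null pointer): agent_id=2 -> matches Jack
  - ticket 2 (Login fails): agent_id=1 -> matches Nate
  - ticket 3 (Broken link): agent_id=NULL, no match -> dropped
  - ticket 4 (Missing icon): agent_id=2 -> matches Jack
So 1 of 4 rows is dropped.

SQL:
SELECT a.title, b.name AS agent
FROM tickets a
INNER JOIN agents b ON a.agent_id = b.id

Result:
title        | agent
-------------+------
Null pointer | Jack 
Login fails  | Nate 
Missing icon | Jack 


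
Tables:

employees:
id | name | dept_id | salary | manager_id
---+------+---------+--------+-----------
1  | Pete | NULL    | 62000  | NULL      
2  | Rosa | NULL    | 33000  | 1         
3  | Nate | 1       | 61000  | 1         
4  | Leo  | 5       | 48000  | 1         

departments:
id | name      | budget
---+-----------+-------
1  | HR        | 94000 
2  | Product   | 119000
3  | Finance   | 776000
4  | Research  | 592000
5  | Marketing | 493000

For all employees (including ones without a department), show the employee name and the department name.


LEFT JOIN keeps every row from employees (the left table); where dept_id has no match in departments, the department columns become NULL. Walk through each employee:
  - employee 1 (Pete): dept_id=NULL, no match -> kept with NULL
  - employee 2 (Rosa): dept_id=NULL, no match -> kept with NULL
  - employee 3 (Nate): dept_id=1 -> matches HR
  - employee 4 (Leo): dept_id=5 -> matches Marketing
All 4 rows appear; 2 have NULL department.

SQL:
SELECT a.name, b.name AS department
FROM employees a
LEFT JOIN departments b ON a.dept_id = b.id

Result:
name | department
-----+-----------
Pete | NULL      
Rosa | NULL      
Nate | HR        
Leo  | Marketing 


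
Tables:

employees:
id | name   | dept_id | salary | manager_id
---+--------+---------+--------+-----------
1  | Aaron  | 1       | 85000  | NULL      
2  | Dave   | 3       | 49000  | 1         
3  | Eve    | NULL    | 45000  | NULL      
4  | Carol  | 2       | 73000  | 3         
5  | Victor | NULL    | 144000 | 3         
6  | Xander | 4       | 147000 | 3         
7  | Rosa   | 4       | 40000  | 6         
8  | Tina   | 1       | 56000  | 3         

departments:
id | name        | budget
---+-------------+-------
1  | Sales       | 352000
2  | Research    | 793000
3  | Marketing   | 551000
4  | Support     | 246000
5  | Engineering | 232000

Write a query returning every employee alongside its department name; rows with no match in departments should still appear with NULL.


LEFT JOIN keeps every row from employees (the left table); where dept_id has no match in departments, the department columns become NULL. Walk through each employee:
  - employee 1 (Aaron): dept_id=1 -> matches Sales
  - employee 2 (Dave): dept_id=3 -> matches Marketing
  - employee 3 (Eve): dept_id=NULL, no match -> kept with NULL
  - employee 4 (Carol): dept_id=2 -> matches Research
  - employee 5 (Victor): dept_id=NULL, no match -> kept with NULL
  - employee 6 (Xander): dept_id=4 -> matches Support
  - employee 7 (Rosa): dept_id=4 -> matches Support
  - employee 8 (Tina): dept_id=1 -> matches Sales
All 8 rows appear; 2 have NULL department.

SQL:
SELECT a.name, b.name AS department
FROM employees a
LEFT JOIN departments b ON a.dept_id = b.id

Result:
name   | department
-------+-----------
Aaron  | Sales     
Dave   | Marketing 
Eve    | NULL      
Carol  | Research  
Victor | NULL      
Xander | Support   
Rosa   | Support   
Tina   | Sales     


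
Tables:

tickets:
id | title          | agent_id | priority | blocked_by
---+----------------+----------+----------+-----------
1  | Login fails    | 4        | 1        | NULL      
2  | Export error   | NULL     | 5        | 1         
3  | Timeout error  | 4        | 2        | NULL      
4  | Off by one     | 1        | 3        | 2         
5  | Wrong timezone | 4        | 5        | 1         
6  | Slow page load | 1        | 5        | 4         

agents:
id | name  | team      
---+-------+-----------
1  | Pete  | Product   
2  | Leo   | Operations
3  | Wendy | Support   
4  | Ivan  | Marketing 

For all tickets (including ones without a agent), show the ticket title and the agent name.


LEFT JOIN keeps every row from tickets (the left table); where agent_id has no match in agents, the agent columns become NULL. Walk through each ticket:
  - ticket 1 (Login fails): agent_id=4 -> matches Ivan
  - ticket 2 (Export error): agent_id=NULL, no match -> kept with NULL
  - ticket 3 (Timeout error): agent_id=4 -> matches Ivan
  - ticket 4 (Off by one): agent_id=1 -> matches Pete
  - ticket 5 (Wrong timezone): agent_id=4 -> matches Ivan
  - ticket 6 (Slow page load): agent_id=1 -> matches Pete
All 6 rows appear; 1 has NULL agent.

SQL:
SELECT a.title, b.name AS agent
FROM tickets a
LEFT JOIN agents b ON a.agent_id = b.id

Result:
title          | agent
---------------+------
Login fails    | Ivan 
Export error   | NULL 
Timeout error  | Ivan 
Off by one     | Pete 
Wrong timezone | Ivan 
Slow page load | Pete 


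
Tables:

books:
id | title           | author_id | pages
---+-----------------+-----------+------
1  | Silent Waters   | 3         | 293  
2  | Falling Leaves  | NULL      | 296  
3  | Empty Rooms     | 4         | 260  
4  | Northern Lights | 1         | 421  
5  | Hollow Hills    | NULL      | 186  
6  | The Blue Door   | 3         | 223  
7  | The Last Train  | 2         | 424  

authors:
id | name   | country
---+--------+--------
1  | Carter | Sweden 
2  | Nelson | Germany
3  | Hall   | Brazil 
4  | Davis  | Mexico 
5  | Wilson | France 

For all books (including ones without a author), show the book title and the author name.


LEFT JOIN keeps every row from books (the left table); where author_id has no match in authors, the author columns become NULL. Walk through each book:
  - book 1 (Silent Waters): author_id=3 -> matches Hall
  - book 2 (Falling Leaves): author_id=NULL, no match -> kept with NULL
  - book 3 (Empty Rooms): author_id=4 -> matches Davis
  - book 4 (Northern Lights): author_id=1 -> matches Carter
  - book 5 (Hollow Hills): author_id=NULL, no match -> kept with NULL
  - book 6 (The Blue Door): author_id=3 -> matches Hall
  - book 7 (The Last Train): author_id=2 -> matches Nelson
All 7 rows appear; 2 have NULL author.

SQL:
SELECT a.title, b.name AS author
FROM books a
LEFT JOIN authors b ON a.author_id = b.id

Result:
title           | author
----------------+-------
Silent Waters   | Hall  
Falling Leaves  | NULL  
Empty Rooms     | Davis 
Northern Lights | Carter
Hollow Hills    | NULL  
The Blue Door   | Hall  
The Last Train  | Nelson


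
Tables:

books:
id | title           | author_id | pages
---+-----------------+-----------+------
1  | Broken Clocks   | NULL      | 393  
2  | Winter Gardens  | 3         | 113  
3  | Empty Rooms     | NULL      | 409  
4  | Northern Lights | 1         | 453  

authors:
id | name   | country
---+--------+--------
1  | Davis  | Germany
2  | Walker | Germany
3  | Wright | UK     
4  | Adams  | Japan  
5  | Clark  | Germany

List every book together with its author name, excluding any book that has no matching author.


INNER JOIN keeps only books rows whose author_id matches an id in authors. Walk through each book:
  - book 1 (Broken Clocks): author_id=NULL, no match -> dropped
  - book 2 (Winter Gardens): author_id=3 -> matches Wright
  - book 3 (Empty Rooms): author_id=NULL, no match -> dropped
  - book 4 (Northern Lights): author_id=1 -> matches Davis
So 2 of 4 rows are dropped.

SQL:
SELECT a.title, b.name AS author
FROM books a
INNER JOIN authors b ON a.author_id = b.id

Result:
title           | author
----------------+-------
Winter Gardens  | Wright
Northern Lights | Davis 


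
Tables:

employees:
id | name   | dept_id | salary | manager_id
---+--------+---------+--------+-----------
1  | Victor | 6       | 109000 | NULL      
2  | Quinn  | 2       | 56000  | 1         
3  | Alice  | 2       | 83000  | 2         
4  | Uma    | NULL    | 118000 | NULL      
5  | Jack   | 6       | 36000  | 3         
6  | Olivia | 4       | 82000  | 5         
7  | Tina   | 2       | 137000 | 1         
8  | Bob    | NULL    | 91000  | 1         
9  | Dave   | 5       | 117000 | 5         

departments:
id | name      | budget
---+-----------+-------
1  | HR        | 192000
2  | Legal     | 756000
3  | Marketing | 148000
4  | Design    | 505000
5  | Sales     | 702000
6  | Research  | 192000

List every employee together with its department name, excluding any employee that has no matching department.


INNER JOIN keeps only employees rows whose dept_id matches an id in departments. Walk through each employee:
  - employee 1 (Victor): dept_id=6 -> matches Research
  - employee 2 (Quinn): dept_id=2 -> matches Legal
  - employee 3 (Alice): dept_id=2 -> matches Legal
  - employee 4 (Uma): dept_id=NULL, no match -> dropped
  - employee 5 (Jack): dept_id=6 -> matches Research
  - employee 6 (Olivia): dept_id=4 -> matches Design
  - employee 7 (Tina): dept_id=2 -> matches Legal
  - employee 8 (Bob): dept_id=NULL, no match -> dropped
  - employee 9 (Dave): dept_id=5 -> matches Sales
So 2 of 9 rows are dropped.

SQL:
SELECT a.name, b.name AS department
FROM employees a
INNER JOIN departments b ON a.dept_id = b.id

Result:
name   | department
-------+-----------
Victor | Research  
Quinn  | Legal     
Alice  | Legal     
Jack   | Research  
Olivia | Design    
Tina   | Legal     
Dave   | Sales     


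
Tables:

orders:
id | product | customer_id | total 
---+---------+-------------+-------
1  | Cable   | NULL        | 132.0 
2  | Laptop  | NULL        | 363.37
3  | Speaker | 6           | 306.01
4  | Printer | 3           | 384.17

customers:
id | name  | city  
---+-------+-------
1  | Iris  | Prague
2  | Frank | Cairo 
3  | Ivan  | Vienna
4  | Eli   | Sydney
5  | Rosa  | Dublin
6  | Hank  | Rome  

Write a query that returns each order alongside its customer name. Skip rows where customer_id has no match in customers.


INNER JOIN keeps only orders rows whose customer_id matches an id in customers. Walk through each order:
  - order 1 (Cable): customer_id=NULL, no match -> dropped
  - order 2 (Laptop): customer_id=NULL, no match -> dropped
  - order 3 (Speaker): customer_id=6 -> matches Hank
  - order 4 (Printer): customer_id=3 -> matches Ivan
So 2 of 4 rows are dropped.

SQL:
SELECT a.product, b.name AS customer
FROM orders a
INNER JOIN customers b ON a.customer_id = b.id

Result:
product | customer
--------+---------
Speaker | Hank    
Printer | Ivan    


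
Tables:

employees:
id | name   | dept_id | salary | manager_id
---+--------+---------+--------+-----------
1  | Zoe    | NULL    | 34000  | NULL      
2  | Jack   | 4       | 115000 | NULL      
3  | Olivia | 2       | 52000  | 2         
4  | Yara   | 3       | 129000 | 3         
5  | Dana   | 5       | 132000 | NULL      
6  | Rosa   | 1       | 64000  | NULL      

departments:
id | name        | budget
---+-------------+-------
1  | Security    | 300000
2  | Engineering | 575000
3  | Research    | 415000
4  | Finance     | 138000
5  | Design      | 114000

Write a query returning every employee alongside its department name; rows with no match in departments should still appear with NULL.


LEFT JOIN keeps every row from employees (the left table); where dept_id has no match in departments, the department columns become NULL. Walk through each employee:
  - employee 1 (Zoe): dept_id=NULL, no match -> kept with NULL
  - employee 2 (Jack): dept_id=4 -> matches Finance
  - employee 3 (Olivia): dept_id=2 -> matches Engineering
  - employee 4 (Yara): dept_id=3 -> matches Research
  - employee 5 (Dana): dept_id=5 -> matches Design
  - employee 6 (Rosa): dept_id=1 -> matches Security
All 6 rows appear; 1 has NULL department.

SQL:
SELECT a.name, b.name AS department
FROM employees a
LEFT JOIN departments b ON a.dept_id = b.id

Result:
name   | department 
-------+------------
Zoe    | NULL       
Jack   | Finance    
Olivia | Engineering
Yara   | Research   
Dana   | Design     
Rosa   | Security   


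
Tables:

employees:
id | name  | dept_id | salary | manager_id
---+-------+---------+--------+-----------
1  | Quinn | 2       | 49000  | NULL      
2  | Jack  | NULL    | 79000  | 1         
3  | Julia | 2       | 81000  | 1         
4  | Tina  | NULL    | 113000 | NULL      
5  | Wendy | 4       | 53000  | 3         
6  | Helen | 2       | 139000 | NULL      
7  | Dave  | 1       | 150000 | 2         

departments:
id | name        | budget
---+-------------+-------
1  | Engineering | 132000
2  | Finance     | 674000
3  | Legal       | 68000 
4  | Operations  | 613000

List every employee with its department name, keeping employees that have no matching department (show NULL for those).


LEFT JOIN keeps every row from employees (the left table); where dept_id has no match in departments, the department columns become NULL. Walk through each employee:
  - employee 1 (Quinn): dept_id=2 -> matches Finance
  - employee 2 (Jack): dept_id=NULL, no match -> kept with NULL
  - employee 3 (Julia): dept_id=2 -> matches Finance
  - employee 4 (Tina): dept_id=NULL, no match -> kept with NULL
  - employee 5 (Wendy): dept_id=4 -> matches Operations
  - employee 6 (Helen): dept_id=2 -> matches Finance
  - employee 7 (Dave): dept_id=1 -> matches Engineering
All 7 rows appear; 2 have NULL department.

SQL:
SELECT a.name, b.name AS department
FROM employees a
LEFT JOIN departments b ON a.dept_id = b.id

Result:
name  | department 
------+------------
Quinn | Finance    
Jack  | NULL       
Julia | Finance    
Tina  | NULL       
Wendy | Operations 
Helen | Finance    
Dave  | Engineering


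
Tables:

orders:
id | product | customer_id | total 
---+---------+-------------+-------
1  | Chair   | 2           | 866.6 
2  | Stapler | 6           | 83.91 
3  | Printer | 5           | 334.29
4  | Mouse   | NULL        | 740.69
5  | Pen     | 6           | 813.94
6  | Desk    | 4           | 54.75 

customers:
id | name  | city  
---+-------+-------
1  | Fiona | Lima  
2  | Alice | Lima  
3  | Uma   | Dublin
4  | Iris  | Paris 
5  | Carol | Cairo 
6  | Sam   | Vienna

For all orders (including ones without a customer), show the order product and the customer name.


LEFT JOIN keeps every row from orders (the left table); where customer_id has no match in customers, the customer columns become NULL. Walk through each order:
  - order 1 (Chair): customer_id=2 -> matches Alice
  - order 2 (Stapler): customer_id=6 -> matches Sam
  - order 3 (Printer): customer_id=5 -> matches Carol
  - order 4 (Mouse): customer_id=NULL, no match -> kept with NULL
  - order 5 (Pen): customer_id=6 -> matches Sam
  - order 6 (Desk): customer_id=4 -> matches Iris
All 6 rows appear; 1 has NULL customer.

SQL:
SELECT a.product, b.name AS customer
FROM orders a
LEFT JOIN customers b ON a.customer_id = b.id

Result:
product | customer
--------+---------
Chair   | Alice   
Stapler | Sam     
Printer | Carol   
Mouse   | NULL    
Pen     | Sam     
Desk    | Iris    


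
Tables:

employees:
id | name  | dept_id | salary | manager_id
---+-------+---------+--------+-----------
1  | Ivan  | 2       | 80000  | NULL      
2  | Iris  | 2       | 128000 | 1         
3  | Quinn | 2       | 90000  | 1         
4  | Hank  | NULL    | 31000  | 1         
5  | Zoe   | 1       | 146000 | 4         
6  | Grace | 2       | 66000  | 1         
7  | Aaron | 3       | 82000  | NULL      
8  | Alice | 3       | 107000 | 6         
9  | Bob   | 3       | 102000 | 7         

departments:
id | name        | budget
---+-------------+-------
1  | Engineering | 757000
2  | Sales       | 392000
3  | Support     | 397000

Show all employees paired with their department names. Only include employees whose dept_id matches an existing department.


INNER JOIN keeps only employees rows whose dept_id matches an id in departments. Walk through each employee:
  - employee 1 (Ivan): dept_id=2 -> matches Sales
  - employee 2 (Iris): dept_id=2 -> matches Sales
  - employee 3 (Quinn): dept_id=2 -> matches Sales
  - employee 4 (Hank): dept_id=NULL, no match -> dropped
  - employee 5 (Zoe): dept_id=1 -> matches Engineering
  - employee 6 (Grace): dept_id=2 -> matches Sales
  - employee 7 (Aaron): dept_id=3 -> matches Support
  - employee 8 (Alice): dept_id=3 -> matches Support
  - employee 9 (Bob): dept_id=3 -> matches Support
So 1 of 9 rows is dropped.

SQL:
SELECT a.name, b.name AS department
FROM employees a
INNER JOIN departments b ON a.dept_id = b.id

Result:
name  | department 
------+------------
Ivan  | Sales      
Iris  | Sales      
Quinn | Sales      
Zoe   | Engineering
Grace | Sales      
Aaron | Support    
Alice | Support    
Bob   | Support    


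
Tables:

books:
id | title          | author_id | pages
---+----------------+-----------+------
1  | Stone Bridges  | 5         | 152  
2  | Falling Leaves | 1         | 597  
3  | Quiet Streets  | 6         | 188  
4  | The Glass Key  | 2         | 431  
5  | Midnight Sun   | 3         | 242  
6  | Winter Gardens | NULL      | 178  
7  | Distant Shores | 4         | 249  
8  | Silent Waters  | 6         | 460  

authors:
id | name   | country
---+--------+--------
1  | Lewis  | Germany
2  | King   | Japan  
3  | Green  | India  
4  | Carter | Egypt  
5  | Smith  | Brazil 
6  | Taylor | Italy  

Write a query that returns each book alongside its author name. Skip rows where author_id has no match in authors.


INNER JOIN keeps only books rows whose author_id matches an id in authors. Walk through each book:
  - book 1 (Stone Bridges): author_id=5 -> matches Smith
  - book 2 (Falling Leaves): author_id=1 -> matches Lewis
  - book 3 (Quiet Streets): author_id=6 -> matches Taylor
  - book 4 (The Glass Key): author_id=2 -> matches King
  - book 5 (Midnight Sun): author_id=3 -> matches Green
  - book 6 (Winter Gardens): author_id=NULL, no match -> dropped
  - book 7 (Distant Shores): author_id=4 -> matches Carter
  - book 8 (Silent Waters): author_id=6 -> matches Taylor
So 1 of 8 rows is dropped.

SQL:
SELECT a.title, b.name AS author
FROM books a
INNER JOIN authors b ON a.author_id = b.id

Result:
title          | author
---------------+-------
Stone Bridges  | Smith 
Falling Leaves | Lewis 
Quiet Streets  | Taylor
The Glass Key  | King  
Midnight Sun   | Green 
Distant Shores | Carter
Silent Waters  | Taylor


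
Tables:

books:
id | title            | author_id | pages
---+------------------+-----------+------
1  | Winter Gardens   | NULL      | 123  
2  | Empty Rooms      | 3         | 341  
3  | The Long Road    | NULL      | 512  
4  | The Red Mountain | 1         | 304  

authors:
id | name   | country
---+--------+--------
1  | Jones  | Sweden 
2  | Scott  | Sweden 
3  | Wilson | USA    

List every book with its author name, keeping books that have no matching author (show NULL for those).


LEFT JOIN keeps every row from books (the left table); where author_id has no match in authors, the author columns become NULL. Walk through each book:
  - book 1 (Winter Gardens): author_id=NULL, no match -> kept with NULL
  - book 2 (Empty Rooms): author_id=3 -> matches Wilson
  - book 3 (The Long Road): author_id=NULL, no match -> kept with NULL
  - book 4 (The Red Mountain): author_id=1 -> matches Jones
All 4 rows appear; 2 have NULL author.

SQL:
SELECT a.title, b.name AS author
FROM books a
LEFT JOIN authors b ON a.author_id = b.id

Result:
title            | author
-----------------+-------
Winter Gardens   | NULL  
Empty Rooms      | Wilson
The Long Road    | NULL  
The Red Mountain | Jones 


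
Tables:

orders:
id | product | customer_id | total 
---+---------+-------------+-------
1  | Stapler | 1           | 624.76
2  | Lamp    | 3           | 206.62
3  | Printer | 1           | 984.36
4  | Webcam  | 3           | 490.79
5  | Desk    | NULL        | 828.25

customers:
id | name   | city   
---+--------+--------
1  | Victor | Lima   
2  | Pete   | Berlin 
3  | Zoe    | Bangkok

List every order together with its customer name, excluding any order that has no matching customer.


INNER JOIN keeps only orders rows whose customer_id matches an id in customers. Walk through each order:
  - order 1 (Stapler): customer_id=1 -> matches Victor
  - order 2 (Lamp): customer_id=3 -> matches Zoe
  - order 3 (Printer): customer_id=1 -> matches Victor
  - order 4 (Webcam): customer_id=3 -> matches Zoe
  - order 5 (Desk): customer_id=NULL, no match -> dropped
So 1 of 5 rows is dropped.

SQL:
SELECT a.product, b.name AS customer
FROM orders a
INNER JOIN customers b ON a.customer_id = b.id

Result:
product | customer
--------+---------
Stapler | Victor  
Lamp    | Zoe     
Printer | Victor  
Webcam  | Zoe     


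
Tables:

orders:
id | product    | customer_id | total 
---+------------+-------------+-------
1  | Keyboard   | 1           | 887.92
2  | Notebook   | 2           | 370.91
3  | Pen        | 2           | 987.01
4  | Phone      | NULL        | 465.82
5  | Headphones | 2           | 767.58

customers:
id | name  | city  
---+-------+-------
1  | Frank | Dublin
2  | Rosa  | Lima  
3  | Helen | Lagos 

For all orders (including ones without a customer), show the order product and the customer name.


LEFT JOIN keeps every row from orders (the left table); where customer_id has no match in customers, the customer columns become NULL. Walk through each order:
  - order 1 (Keyboard): customer_id=1 -> matches Frank
  - order 2 (Notebook): customer_id=2 -> matches Rosa
  - order 3 (Pen): customer_id=2 -> matches Rosa
  - order 4 (Phone): customer_id=NULL, no match -> kept with NULL
  - order 5 (Headphones): customer_id=2 -> matches Rosa
All 5 rows appear; 1 has NULL customer.

SQL:
SELECT a.product, b.name AS customer
FROM orders a
LEFT JOIN customers b ON a.customer_id = b.id

Result:
product    | customer
-----------+---------
Keyboard   | Frank   
Notebook   | Rosa    
Pen        | Rosa    
Phone      | NULL    
Headphones | Rosa    


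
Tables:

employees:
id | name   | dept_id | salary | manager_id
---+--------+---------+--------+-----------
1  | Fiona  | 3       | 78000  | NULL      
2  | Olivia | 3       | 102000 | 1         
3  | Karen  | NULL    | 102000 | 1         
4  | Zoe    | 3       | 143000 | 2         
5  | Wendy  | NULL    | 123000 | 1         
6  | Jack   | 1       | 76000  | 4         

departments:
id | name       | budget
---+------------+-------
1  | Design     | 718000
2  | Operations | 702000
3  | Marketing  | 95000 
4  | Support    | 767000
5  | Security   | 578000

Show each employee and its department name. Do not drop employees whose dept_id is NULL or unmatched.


LEFT JOIN keeps every row from employees (the left table); where dept_id has no match in departments, the department columns become NULL. Walk through each employee:
  - employee 1 (Fiona): dept_id=3 -> matches Marketing
  - employee 2 (Olivia): dept_id=3 -> matches Marketing
  - employee 3 (Karen): dept_id=NULL, no match -> kept with NULL
  - employee 4 (Zoe): dept_id=3 -> matches Marketing
  - employee 5 (Wendy): dept_id=NULL, no match -> kept with NULL
  - employee 6 (Jack): dept_id=1 -> matches Design
All 6 rows appear; 2 have NULL department.

SQL:
SELECT a.name, b.name AS department
FROM employees a
LEFT JOIN departments b ON a.dept_id = b.id

Result:
name   | department
-------+-----------
Fiona  | Marketing 
Olivia | Marketing 
Karen  | NULL      
Zoe    | Marketing 
Wendy  | NULL      
Jack   | Design    


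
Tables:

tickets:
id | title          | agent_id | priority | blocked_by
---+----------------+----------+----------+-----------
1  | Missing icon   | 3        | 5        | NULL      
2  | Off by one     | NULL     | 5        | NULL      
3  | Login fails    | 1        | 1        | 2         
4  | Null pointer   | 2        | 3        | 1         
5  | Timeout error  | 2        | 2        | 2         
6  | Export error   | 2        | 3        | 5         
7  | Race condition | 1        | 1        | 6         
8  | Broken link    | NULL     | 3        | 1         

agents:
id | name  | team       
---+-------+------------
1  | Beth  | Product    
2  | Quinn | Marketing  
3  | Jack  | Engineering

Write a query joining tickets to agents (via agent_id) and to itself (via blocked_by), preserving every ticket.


Two LEFT JOINs from the same base table tickets: one to agents via agent_id, one to tickets itself via blocked_by. Both are LEFT so every ticket is preserved.
Match against agents:
  - ticket 1 (Missing icon): agent_id=3 -> matches Jack
  - ticket 2 (Off by one): agent_id=NULL, no match -> kept with NULL
  - ticket 3 (Login fails): agent_id=1 -> matches Beth
  - ticket 4 (Null pointer): agent_id=2 -> matches Quinn
  - ticket 5 (Timeout error): agent_id=2 -> matches Quinn
  - ticket 6 (Export error): agent_id=2 -> matches Quinn
  - ticket 7 (Race condition): agent_id=1 -> matches Beth
  - ticket 8 (Broken link): agent_id=NULL, no match -> kept with NULL
Match against tickets (self):
  - ticket 1 (Missing icon): blocked_by=NULL -> NULL
  - ticket 2 (Off by one): blocked_by=NULL -> NULL
  - ticket 3 (Login fails): blocked_by=2 -> Off by one
  - ticket 4 (Null pointer): blocked_by=1 -> Missing icon
  - ticket 5 (Timeout error): blocked_by=2 -> Off by one
  - ticket 6 (Export error): blocked_by=5 -> Timeout error
  - ticket 7 (Race condition): blocked_by=6 -> Export error
  - ticket 8 (Broken link): blocked_by=1 -> Missing icon

SQL:
SELECT a.title, b.name AS agent, c.title AS blocked_by
FROM tickets a
LEFT JOIN agents b ON a.agent_id = b.id
LEFT JOIN tickets c ON a.blocked_by = c.id

Result:
title          | agent | blocked_by   
---------------+-------+--------------
Missing icon   | Jack  | NULL         
Off by one     | NULL  | NULL         
Login fails    | Beth  | Off by one   
Null pointer   | Quinn | Missing icon 
Timeout error  | Quinn | Off by one   
Export error   | Quinn | Timeout error
Race condition | Beth  | Export error 
Broken link    | NULL  | Missing icon 


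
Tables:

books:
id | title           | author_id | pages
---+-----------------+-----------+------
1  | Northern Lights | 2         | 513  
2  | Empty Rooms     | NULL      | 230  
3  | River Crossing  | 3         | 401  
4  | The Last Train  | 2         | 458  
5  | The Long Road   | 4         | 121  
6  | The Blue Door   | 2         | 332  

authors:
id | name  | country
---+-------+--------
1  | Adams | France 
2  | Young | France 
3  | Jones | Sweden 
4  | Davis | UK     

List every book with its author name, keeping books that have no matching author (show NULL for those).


LEFT JOIN keeps every row from books (the left table); where author_id has no match in authors, the author columns become NULL. Walk through each book:
  - book 1 (Northern Lights): author_id=2 -> matches Young
  - book 2 (Empty Rooms): author_id=NULL, no match -> kept with NULL
  - book 3 (River Crossing): author_id=3 -> matches Jones
  - book 4 (The Last Train): author_id=2 -> matches Young
  - book 5 (The Long Road): author_id=4 -> matches Davis
  - book 6 (The Blue Door): author_id=2 -> matches Young
All 6 rows appear; 1 has NULL author.

SQL:
SELECT a.title, b.name AS author
FROM books a
LEFT JOIN authors b ON a.author_id = b.id

Result:
title           | author
----------------+-------
Northern Lights | Young 
Empty Rooms     | NULL  
River Crossing  | Jones 
The Last Train  | Young 
The Long Road   | Davis 
The Blue Door   | Young 


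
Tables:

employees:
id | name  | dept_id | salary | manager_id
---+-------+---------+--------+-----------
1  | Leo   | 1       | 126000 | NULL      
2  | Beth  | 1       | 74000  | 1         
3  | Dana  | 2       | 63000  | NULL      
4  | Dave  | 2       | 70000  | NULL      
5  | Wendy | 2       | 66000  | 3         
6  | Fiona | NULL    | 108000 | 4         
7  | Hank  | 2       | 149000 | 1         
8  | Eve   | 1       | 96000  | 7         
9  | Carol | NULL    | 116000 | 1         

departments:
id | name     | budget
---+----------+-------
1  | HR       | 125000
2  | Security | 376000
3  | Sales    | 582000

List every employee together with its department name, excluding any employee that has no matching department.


INNER JOIN keeps only employees rows whose dept_id matches an id in departments. Walk through each employee:
  - employee 1 (Leo): dept_id=1 -> matches HR
  - employee 2 (Beth): dept_id=1 -> matches HR
  - employee 3 (Dana): dept_id=2 -> matches Security
  - employee 4 (Dave): dept_id=2 -> matches Security
  - employee 5 (Wendy): dept_id=2 -> matches Security
  - employee 6 (Fiona): dept_id=NULL, no match -> dropped
  - employee 7 (Hank): dept_id=2 -> matches Security
  - employee 8 (Eve): dept_id=1 -> matches HR
  - employee 9 (Carol): dept_id=NULL, no match -> dropped
So 2 of 9 rows are dropped.

SQL:
SELECT a.name, b.name AS department
FROM employees a
INNER JOIN departments b ON a.dept_id = b.id

Result:
name  | department
------+-----------
Leo   | HR        
Beth  | HR        
Dana  | Security  
Dave  | Security  
Wendy | Security  
Hank  | Security  
Eve   | HR        


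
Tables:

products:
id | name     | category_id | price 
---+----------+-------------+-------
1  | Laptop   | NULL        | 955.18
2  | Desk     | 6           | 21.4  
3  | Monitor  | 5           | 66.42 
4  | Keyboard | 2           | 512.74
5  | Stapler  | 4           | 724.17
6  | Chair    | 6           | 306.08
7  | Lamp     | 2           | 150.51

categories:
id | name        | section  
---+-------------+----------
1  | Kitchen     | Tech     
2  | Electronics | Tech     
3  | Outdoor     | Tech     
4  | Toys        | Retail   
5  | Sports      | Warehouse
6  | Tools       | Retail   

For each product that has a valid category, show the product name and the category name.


INNER JOIN keeps only products rows whose category_id matches an id in categories. Walk through each product:
  - product 1 (Laptop): category_id=NULL, no match -> dropped
  - product 2 (Desk): category_id=6 -> matches Tools
  - product 3 (Monitor): category_id=5 -> matches Sports
  - product 4 (Keyboard): category_id=2 -> matches Electronics
  - product 5 (Stapler): category_id=4 -> matches Toys
  - product 6 (Chair): category_id=6 -> matches Tools
  - product 7 (Lamp): category_id=2 -> matches Electronics
So 1 of 7 rows is dropped.

SQL:
SELECT a.name, b.name AS category
FROM products a
INNER JOIN categories b ON a.category_id = b.id

Result:
name     | category   
---------+------------
Desk     | Tools      
Monitor  | Sports     
Keyboard | Electronics
Stapler  | Toys       
Chair    | Tools      
Lamp     | Electronics


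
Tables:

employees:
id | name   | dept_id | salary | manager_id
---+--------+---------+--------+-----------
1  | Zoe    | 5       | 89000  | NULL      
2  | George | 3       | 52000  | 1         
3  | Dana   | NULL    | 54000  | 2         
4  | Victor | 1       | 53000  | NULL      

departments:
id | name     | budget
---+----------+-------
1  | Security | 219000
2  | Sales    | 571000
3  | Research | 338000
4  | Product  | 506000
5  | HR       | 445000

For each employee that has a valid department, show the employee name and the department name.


INNER JOIN keeps only employees rows whose dept_id matches an id in departments. Walk through each employee:
  - employee 1 (Zoe): dept_id=5 -> matches HR
  - employee 2 (George): dept_id=3 -> matches Research
  - employee 3 (Dana): dept_id=NULL, no match -> dropped
  - employee 4 (Victor): dept_id=1 -> matches Security
So 1 of 4 rows is dropped.

SQL:
SELECT a.name, b.name AS department
FROM employees a
INNER JOIN departments b ON a.dept_id = b.id

Result:
name   | department
-------+-----------
Zoe    | HR        
George | Research  
Victor | Security  
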